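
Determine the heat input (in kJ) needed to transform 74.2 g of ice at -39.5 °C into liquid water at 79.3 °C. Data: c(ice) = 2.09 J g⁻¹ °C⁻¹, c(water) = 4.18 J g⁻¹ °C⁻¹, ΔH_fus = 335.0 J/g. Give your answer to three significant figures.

q1 (heat ice -39.5→0.0 °C): 74.2 × 2.09 × 39.5 = 6126 J
q2 (melt at 0 °C): 74.2 × 335.0 = 24857 J
q3 (heat water 0.0→79.3 °C): 74.2 × 4.18 × 79.3 = 24595 J
Total: 6126 + 24857 + 24595 = 55578 J = 55.6 kJ

q = 55.6 kJ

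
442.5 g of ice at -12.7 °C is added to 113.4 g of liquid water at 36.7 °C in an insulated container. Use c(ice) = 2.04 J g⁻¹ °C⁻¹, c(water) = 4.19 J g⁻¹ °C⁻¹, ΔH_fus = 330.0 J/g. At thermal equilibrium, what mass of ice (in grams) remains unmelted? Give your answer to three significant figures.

m_ice remaining = 424 g

Heat to warm all ice to 0 °C: 442.5×2.04×12.7 = 11464 J
Heat released by water cooling to 0 °C: 113.4×4.19×36.7 = 17438 J
17438 J < 11464 + 442.5×330.0 = 157489 J, so not all ice melts; final T = 0 °C.
Heat left for melting: 17438 − 11464 = 5974 J
Mass melted = 5974 / 330.0 = 18.10 g
Ice remaining = 442.5 − 18.10 = 424.40 g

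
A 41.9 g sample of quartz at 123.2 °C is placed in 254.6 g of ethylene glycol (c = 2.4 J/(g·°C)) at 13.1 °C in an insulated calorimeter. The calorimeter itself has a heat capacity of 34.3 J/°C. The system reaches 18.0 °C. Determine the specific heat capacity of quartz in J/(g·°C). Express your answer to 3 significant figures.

c = 0.717 J/(g·°C)

q_gained = (254.6 × 2.4 + 34.3) × (18.0 − 13.1) = 3162 J
q_lost = 41.9 × c × (123.2 − 18.0) = 4407.88 c
Set equal: c = 3162 / 4407.88 = 0.717 J/(g·°C)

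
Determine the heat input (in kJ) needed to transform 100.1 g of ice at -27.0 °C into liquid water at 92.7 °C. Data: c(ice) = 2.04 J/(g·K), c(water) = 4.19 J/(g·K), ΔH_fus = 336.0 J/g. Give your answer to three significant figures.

q = 78.0 kJ

q1 (heat ice -27.0→0.0 °C): 100.1 × 2.04 × 27.0 = 5514 J
q2 (melt at 0 °C): 100.1 × 336.0 = 33634 J
q3 (heat water 0.0→92.7 °C): 100.1 × 4.19 × 92.7 = 38880 J
Total: 5514 + 33634 + 38880 = 78028 J = 78.0 kJ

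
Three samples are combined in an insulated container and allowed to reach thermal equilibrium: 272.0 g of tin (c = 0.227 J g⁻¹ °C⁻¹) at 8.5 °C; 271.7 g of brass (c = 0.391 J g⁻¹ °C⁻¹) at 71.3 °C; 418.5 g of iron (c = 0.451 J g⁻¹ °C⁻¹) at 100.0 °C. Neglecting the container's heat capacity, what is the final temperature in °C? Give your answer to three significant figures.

T_f = 75.6 °C

Σ mᵢcᵢ(T − Tᵢ) = 0  ⇒  T = Σ mᵢcᵢTᵢ / Σ mᵢcᵢ
Σ mᵢcᵢ = 272.0×0.227 + 271.7×0.391 + 418.5×0.451 = 356.7222
Σ mᵢcᵢTᵢ = 61.744×8.5 + 106.2347×71.3 + 188.7435×100.0 = 26974
T = 26974 / 356.7222 = 75.62 °C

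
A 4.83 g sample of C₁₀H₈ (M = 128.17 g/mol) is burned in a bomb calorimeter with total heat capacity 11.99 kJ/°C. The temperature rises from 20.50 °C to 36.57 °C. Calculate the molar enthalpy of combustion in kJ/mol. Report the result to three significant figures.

ΔH = -5110 kJ/mol

ΔT = 36.57 − 20.50 = 16.07 °C
q_cal = C_cal × ΔT = 11.99 × 16.07 = 192.6793 kJ
n = 4.83 / 128.17 = 0.03768 mol
q_rxn = −q_cal = -192.6793 kJ
ΔH = -192.6793 / 0.03768 = -5114 kJ/mol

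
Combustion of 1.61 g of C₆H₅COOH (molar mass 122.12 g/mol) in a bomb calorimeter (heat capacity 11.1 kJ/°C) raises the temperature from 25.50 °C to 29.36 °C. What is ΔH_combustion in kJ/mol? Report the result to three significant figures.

ΔT = 29.36 − 25.50 = 3.86 °C
q_cal = C_cal × ΔT = 11.1 × 3.86 = 42.846 kJ
n = 1.61 / 122.12 = 0.01318 mol
q_rxn = −q_cal = -42.846 kJ
ΔH = -42.846 / 0.01318 = -3251 kJ/mol

ΔH = -3250 kJ/mol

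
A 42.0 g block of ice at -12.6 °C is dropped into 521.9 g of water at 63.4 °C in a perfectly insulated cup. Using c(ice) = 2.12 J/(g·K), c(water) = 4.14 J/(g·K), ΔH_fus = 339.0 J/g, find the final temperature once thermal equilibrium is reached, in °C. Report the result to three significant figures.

T_f = 52.1 °C

Heat to bring ice to 0 °C and melt it: q₁ = 42.0×2.12×12.6 + 42.0×339.0 = 15360 J
Heat the water can supply cooling to 0 °C: 521.9×4.14×63.4 = 136986 J > q₁, so all ice melts.
Energy balance: 521.9×4.14×(63.4 − T) = 15360 + 42.0×4.14×(T − 0)
2160.666(63.4 − T) = 15360 + 173.88 T
136986 − 15360 = 2334.546 T
T = 121626 / 2334.546 = 52.10 °C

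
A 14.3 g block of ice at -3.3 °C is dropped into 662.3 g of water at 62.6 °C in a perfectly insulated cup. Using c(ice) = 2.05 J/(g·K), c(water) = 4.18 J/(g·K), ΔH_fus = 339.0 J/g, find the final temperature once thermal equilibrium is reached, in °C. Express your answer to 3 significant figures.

Heat to bring ice to 0 °C and melt it: q₁ = 14.3×2.05×3.3 + 14.3×339.0 = 4944.4 J
Heat the water can supply cooling to 0 °C: 662.3×4.18×62.6 = 173303 J > q₁, so all ice melts.
Energy balance: 662.3×4.18×(62.6 − T) = 4944.4 + 14.3×4.18×(T − 0)
2768.414(62.6 − T) = 4944.4 + 59.774 T
173303 − 4944.4 = 2828.188 T
T = 168358.6 / 2828.188 = 59.53 °C

T_f = 59.5 °C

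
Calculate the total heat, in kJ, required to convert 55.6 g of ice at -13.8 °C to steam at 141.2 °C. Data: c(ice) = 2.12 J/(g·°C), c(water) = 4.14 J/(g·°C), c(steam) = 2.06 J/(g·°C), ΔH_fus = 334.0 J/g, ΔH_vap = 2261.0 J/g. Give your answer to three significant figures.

q = 174 kJ

q1 (heat ice -13.8→0.0 °C): 55.6 × 2.12 × 13.8 = 1627 J
q2 (melt at 0 °C): 55.6 × 334.0 = 18570 J
q3 (heat water 0.0→100.0 °C): 55.6 × 4.14 × 100.0 = 23018 J
q4 (vaporize at 100 °C): 55.6 × 2261.0 = 125712 J
q5 (heat steam 100.0→141.2 °C): 55.6 × 2.06 × 41.2 = 4719 J
Total: 1627 + 18570 + 23018 + 125712 + 4719 = 173646 J = 174 kJ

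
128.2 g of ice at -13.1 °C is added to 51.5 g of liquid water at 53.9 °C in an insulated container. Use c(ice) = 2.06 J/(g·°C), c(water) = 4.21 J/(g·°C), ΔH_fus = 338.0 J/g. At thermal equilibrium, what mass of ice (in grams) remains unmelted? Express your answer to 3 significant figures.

Heat to warm all ice to 0 °C: 128.2×2.06×13.1 = 3459.6 J
Heat released by water cooling to 0 °C: 51.5×4.21×53.9 = 11686 J
11686 J < 3459.6 + 128.2×338.0 = 46791.2 J, so not all ice melts; final T = 0 °C.
Heat left for melting: 11686 − 3459.6 = 8226.4 J
Mass melted = 8226.4 / 338.0 = 24.34 g
Ice remaining = 128.2 − 24.34 = 103.86 g

m_ice remaining = 104 g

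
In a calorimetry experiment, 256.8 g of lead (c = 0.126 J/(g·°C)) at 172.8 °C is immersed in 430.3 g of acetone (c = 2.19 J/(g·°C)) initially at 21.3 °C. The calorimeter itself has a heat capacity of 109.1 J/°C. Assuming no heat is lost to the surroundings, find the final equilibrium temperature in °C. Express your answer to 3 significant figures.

Heat lost by lead = heat gained by acetone + calorimeter.
(256.8)(0.126)(172.8 − T) = [(430.3)(2.19) + 109.1](T − 21.3)
32.3568 (172.8 − T) = 1051.457 (T − 21.3)
5591.3 − 32.3568 T = 1051.457 T − 22396
27987.3 = 1083.8138 T
T = 25.82 °C

T_f = 25.8 °C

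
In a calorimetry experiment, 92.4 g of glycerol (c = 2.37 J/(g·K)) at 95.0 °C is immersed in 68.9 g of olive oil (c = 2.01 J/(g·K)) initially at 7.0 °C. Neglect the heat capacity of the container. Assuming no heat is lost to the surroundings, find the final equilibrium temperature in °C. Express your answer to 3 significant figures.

Heat lost by glycerol = heat gained by olive oil.
(92.4)(2.37)(95.0 − T) = (68.9)(2.01)(T − 7.0)
218.988 (95.0 − T) = 138.489 (T − 7.0)
20804 − 218.988 T = 138.489 T − 969.42
21773.42 = 357.477 T
T = 60.91 °C

T_f = 60.9 °C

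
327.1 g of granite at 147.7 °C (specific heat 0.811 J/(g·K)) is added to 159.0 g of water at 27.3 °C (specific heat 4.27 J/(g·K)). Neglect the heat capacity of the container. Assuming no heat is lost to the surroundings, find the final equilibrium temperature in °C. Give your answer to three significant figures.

Heat lost by granite = heat gained by water.
(327.1)(0.811)(147.7 − T) = (159.0)(4.27)(T − 27.3)
265.2781 (147.7 − T) = 678.93 (T − 27.3)
39182 − 265.2781 T = 678.93 T − 18535
57717 = 944.2081 T
T = 61.13 °C

T_f = 61.1 °C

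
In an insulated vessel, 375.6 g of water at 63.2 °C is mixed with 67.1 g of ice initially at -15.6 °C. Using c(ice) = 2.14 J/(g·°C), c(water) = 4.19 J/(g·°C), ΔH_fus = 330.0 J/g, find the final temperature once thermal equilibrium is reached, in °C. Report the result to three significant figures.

Heat to bring ice to 0 °C and melt it: q₁ = 67.1×2.14×15.6 + 67.1×330.0 = 24383 J
Heat the water can supply cooling to 0 °C: 375.6×4.19×63.2 = 99461.9 J > q₁, so all ice melts.
Energy balance: 375.6×4.19×(63.2 − T) = 24383 + 67.1×4.19×(T − 0)
1573.764(63.2 − T) = 24383 + 281.149 T
99461.9 − 24383 = 1854.913 T
T = 75078.9 / 1854.913 = 40.48 °C

T_f = 40.5 °C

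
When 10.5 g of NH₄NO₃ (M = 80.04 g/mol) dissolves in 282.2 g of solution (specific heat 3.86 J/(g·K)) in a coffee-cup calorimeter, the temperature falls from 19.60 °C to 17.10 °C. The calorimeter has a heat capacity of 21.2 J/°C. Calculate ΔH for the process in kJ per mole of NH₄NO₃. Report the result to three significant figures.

|ΔT| = |17.10 − 19.60| = 2.50 °C
|q_surr| = (282.2 × 3.86 + 21.2) × 2.50 = 1110.492 × 2.50 = 2776 J
n(NH₄NO₃) = 10.5 / 80.04 = 0.1312 mol
Temperature fell, so q_rxn = +|q_surr| = 2.776 kJ
ΔH = q_rxn / n = 21.16 kJ/mol

ΔH = 21.2 kJ/mol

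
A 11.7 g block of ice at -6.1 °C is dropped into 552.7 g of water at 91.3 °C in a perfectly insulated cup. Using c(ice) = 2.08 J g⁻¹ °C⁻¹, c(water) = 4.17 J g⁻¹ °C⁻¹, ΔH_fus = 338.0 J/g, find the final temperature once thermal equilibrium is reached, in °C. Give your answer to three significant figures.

Heat to bring ice to 0 °C and melt it: q₁ = 11.7×2.08×6.1 + 11.7×338.0 = 4103.0 J
Heat the water can supply cooling to 0 °C: 552.7×4.17×91.3 = 210424 J > q₁, so all ice melts.
Energy balance: 552.7×4.17×(91.3 − T) = 4103.0 + 11.7×4.17×(T − 0)
2304.759(91.3 − T) = 4103.0 + 48.789 T
210424 − 4103.0 = 2353.548 T
T = 206321.0 / 2353.548 = 87.66 °C

T_f = 87.7 °C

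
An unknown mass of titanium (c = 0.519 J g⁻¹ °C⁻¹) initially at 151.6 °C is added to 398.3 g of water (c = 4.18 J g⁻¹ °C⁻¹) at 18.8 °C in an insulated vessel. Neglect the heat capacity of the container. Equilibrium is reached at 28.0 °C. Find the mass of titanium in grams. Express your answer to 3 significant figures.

m = 239 g

q_gained = (398.3 × 4.18) × (28.0 − 18.8) = 15320 J
q_lost = m × 0.519 × (151.6 − 28.0) = 64.1484 m
m = 15320 / 64.1484 = 239 g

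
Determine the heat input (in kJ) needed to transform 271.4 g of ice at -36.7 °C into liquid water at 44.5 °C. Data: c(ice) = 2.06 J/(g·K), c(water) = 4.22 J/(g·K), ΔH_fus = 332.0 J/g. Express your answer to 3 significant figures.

q = 162 kJ

q1 (heat ice -36.7→0.0 °C): 271.4 × 2.06 × 36.7 = 20518 J
q2 (melt at 0 °C): 271.4 × 332.0 = 90105 J
q3 (heat water 0.0→44.5 °C): 271.4 × 4.22 × 44.5 = 50966 J
Total: 20518 + 90105 + 50966 = 161589 J = 162 kJ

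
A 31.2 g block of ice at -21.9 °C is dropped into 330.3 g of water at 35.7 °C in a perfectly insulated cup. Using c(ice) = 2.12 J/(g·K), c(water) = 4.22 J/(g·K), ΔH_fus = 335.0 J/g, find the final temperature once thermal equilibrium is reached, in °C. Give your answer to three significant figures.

Heat to bring ice to 0 °C and melt it: q₁ = 31.2×2.12×21.9 + 31.2×335.0 = 11901 J
Heat the water can supply cooling to 0 °C: 330.3×4.22×35.7 = 49761.0 J > q₁, so all ice melts.
Energy balance: 330.3×4.22×(35.7 − T) = 11901 + 31.2×4.22×(T − 0)
1393.866(35.7 − T) = 11901 + 131.664 T
49761.0 − 11901 = 1525.530 T
T = 37860.0 / 1525.530 = 24.82 °C

T_f = 24.8 °C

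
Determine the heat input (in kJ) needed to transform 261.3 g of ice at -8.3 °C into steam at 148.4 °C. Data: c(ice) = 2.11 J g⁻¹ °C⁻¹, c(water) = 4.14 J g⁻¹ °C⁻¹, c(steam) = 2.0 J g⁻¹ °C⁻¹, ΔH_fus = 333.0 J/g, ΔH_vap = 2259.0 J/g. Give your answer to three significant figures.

q = 815 kJ

q1 (heat ice -8.3→0.0 °C): 261.3 × 2.11 × 8.3 = 4576 J
q2 (melt at 0 °C): 261.3 × 333.0 = 87013 J
q3 (heat water 0.0→100.0 °C): 261.3 × 4.14 × 100.0 = 108178 J
q4 (vaporize at 100 °C): 261.3 × 2259.0 = 590277 J
q5 (heat steam 100.0→148.4 °C): 261.3 × 2.0 × 48.4 = 25294 J
Total: 4576 + 87013 + 108178 + 590277 + 25294 = 815338 J = 815 kJ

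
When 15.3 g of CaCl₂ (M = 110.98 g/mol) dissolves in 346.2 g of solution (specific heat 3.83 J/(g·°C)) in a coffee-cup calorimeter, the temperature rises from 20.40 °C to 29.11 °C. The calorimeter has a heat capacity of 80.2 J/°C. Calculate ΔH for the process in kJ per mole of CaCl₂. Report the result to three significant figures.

|ΔT| = |29.11 − 20.40| = 8.71 °C
|q_surr| = (346.2 × 3.83 + 80.2) × 8.71 = 1406.146 × 8.71 = 12250 J
n(CaCl₂) = 15.3 / 110.98 = 0.1379 mol
Temperature rose, so q_rxn = −|q_surr| = -12.25 kJ
ΔH = q_rxn / n = -88.83 kJ/mol

ΔH = -88.8 kJ/mol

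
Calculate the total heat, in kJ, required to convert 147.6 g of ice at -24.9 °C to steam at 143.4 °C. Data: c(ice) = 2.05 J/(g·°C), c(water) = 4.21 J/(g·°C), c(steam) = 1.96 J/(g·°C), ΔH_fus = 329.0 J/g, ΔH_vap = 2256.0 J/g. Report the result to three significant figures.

q = 464 kJ

q1 (heat ice -24.9→0.0 °C): 147.6 × 2.05 × 24.9 = 7534 J
q2 (melt at 0 °C): 147.6 × 329.0 = 48560 J
q3 (heat water 0.0→100.0 °C): 147.6 × 4.21 × 100.0 = 62140 J
q4 (vaporize at 100 °C): 147.6 × 2256.0 = 332986 J
q5 (heat steam 100.0→143.4 °C): 147.6 × 1.96 × 43.4 = 12555 J
Total: 7534 + 48560 + 62140 + 332986 + 12555 = 463775 J = 464 kJ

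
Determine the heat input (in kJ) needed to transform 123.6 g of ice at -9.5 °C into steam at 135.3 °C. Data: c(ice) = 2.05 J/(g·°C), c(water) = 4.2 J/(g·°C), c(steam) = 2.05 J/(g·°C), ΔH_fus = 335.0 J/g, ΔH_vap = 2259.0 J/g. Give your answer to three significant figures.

q = 384 kJ

q1 (heat ice -9.5→0.0 °C): 123.6 × 2.05 × 9.5 = 2407 J
q2 (melt at 0 °C): 123.6 × 335.0 = 41406 J
q3 (heat water 0.0→100.0 °C): 123.6 × 4.2 × 100.0 = 51912 J
q4 (vaporize at 100 °C): 123.6 × 2259.0 = 279212 J
q5 (heat steam 100.0→135.3 °C): 123.6 × 2.05 × 35.3 = 8944 J
Total: 2407 + 41406 + 51912 + 279212 + 8944 = 383881 J = 384 kJ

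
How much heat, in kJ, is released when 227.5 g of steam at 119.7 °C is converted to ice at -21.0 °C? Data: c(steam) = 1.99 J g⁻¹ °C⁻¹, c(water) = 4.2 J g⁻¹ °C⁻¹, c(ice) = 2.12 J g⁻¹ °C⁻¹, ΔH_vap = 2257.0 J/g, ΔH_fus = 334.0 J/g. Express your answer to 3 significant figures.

q1 (cool steam 119.7→100 °C): 227.5 × 1.99 × 19.7 = 8919 J
q2 (condense at 100 °C): 227.5 × 2257.0 = 513468 J
q3 (cool water 100→0 °C): 227.5 × 4.2 × 100.0 = 95550 J
q4 (freeze at 0 °C): 227.5 × 334.0 = 75985 J
q5 (cool ice 0→-21.0 °C): 227.5 × 2.12 × 21.0 = 10128 J
Total: 8919 + 513468 + 95550 + 75985 + 10128 = 704050 J = 704 kJ

q = 704 kJ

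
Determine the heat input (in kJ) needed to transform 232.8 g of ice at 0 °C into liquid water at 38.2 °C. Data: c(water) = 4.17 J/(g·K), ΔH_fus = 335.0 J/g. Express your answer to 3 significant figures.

q = 115 kJ

q1 (melt at 0 °C): 232.8 × 335.0 = 77988 J
q2 (heat water 0.0→38.2 °C): 232.8 × 4.17 × 38.2 = 37084 J
Total: 77988 + 37084 = 115072 J = 115 kJ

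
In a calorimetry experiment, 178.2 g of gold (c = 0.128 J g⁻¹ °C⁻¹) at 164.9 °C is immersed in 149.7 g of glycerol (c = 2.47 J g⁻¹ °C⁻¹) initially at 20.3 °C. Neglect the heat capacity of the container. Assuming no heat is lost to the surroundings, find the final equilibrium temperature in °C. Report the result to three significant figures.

Heat lost by gold = heat gained by glycerol.
(178.2)(0.128)(164.9 − T) = (149.7)(2.47)(T − 20.3)
22.8096 (164.9 − T) = 369.759 (T − 20.3)
3761.3 − 22.8096 T = 369.759 T − 7506.1
11267.4 = 392.5686 T
T = 28.70 °C

T_f = 28.7 °C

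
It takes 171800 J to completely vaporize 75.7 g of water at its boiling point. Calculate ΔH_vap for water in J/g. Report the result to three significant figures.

ΔH_vap = q / m = 171800 / 75.7 = 2270 J/g

ΔH_vap = 2270 J/g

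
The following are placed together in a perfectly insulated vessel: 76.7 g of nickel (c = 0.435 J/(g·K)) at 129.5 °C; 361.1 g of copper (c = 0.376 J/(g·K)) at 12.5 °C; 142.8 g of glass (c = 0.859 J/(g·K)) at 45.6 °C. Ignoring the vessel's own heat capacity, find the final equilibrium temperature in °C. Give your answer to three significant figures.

T_f = 39.8 °C

Σ mᵢcᵢ(T − Tᵢ) = 0  ⇒  T = Σ mᵢcᵢTᵢ / Σ mᵢcᵢ
Σ mᵢcᵢ = 76.7×0.435 + 361.1×0.376 + 142.8×0.859 = 291.8033
Σ mᵢcᵢTᵢ = 33.3645×129.5 + 135.7736×12.5 + 122.6652×45.6 = 11611
T = 11611 / 291.8033 = 39.79 °C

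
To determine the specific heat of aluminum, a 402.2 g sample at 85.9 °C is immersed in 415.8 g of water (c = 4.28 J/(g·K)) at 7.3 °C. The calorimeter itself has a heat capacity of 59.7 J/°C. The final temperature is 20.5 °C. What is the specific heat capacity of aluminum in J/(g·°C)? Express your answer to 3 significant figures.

c = 0.923 J/(g·°C)

q_gained = (415.8 × 4.28 + 59.7) × (20.5 − 7.3) = 24280 J
q_lost = 402.2 × c × (85.9 − 20.5) = 26303.88 c
Set equal: c = 24280 / 26303.88 = 0.923 J/(g·°C)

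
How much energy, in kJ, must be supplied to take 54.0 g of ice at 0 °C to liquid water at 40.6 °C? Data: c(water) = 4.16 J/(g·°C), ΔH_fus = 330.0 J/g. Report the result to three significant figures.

q1 (melt at 0 °C): 54.0 × 330.0 = 17820 J
q2 (heat water 0.0→40.6 °C): 54.0 × 4.16 × 40.6 = 9120 J
Total: 17820 + 9120 = 26940 J = 26.9 kJ

q = 26.9 kJ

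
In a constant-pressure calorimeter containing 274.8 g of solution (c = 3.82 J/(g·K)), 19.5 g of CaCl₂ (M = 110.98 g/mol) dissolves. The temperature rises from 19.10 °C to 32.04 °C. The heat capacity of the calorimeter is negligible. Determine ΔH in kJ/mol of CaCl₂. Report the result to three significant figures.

ΔH = -77.3 kJ/mol

|ΔT| = |32.04 − 19.10| = 12.94 °C
|q_surr| = (274.8 × 3.82) × 12.94 = 1049.736 × 12.94 = 13580 J
n(CaCl₂) = 19.5 / 110.98 = 0.1757 mol
Temperature rose, so q_rxn = −|q_surr| = -13.58 kJ
ΔH = q_rxn / n = -77.29 kJ/mol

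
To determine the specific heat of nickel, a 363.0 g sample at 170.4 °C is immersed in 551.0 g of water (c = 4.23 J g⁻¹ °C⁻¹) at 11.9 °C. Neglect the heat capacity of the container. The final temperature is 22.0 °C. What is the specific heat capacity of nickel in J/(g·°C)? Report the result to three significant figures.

c = 0.437 J/(g·°C)

q_gained = (551.0 × 4.23) × (22.0 − 11.9) = 23540 J
q_lost = 363.0 × c × (170.4 − 22.0) = 53869.2 c
Set equal: c = 23540 / 53869.2 = 0.437 J/(g·°C)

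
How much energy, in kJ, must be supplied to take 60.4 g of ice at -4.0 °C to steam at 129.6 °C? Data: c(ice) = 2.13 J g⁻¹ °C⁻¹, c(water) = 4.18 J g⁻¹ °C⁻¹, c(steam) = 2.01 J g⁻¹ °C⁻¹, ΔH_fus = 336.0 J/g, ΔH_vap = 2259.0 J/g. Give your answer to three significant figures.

q = 186 kJ

q1 (heat ice -4.0→0.0 °C): 60.4 × 2.13 × 4.0 = 515 J
q2 (melt at 0 °C): 60.4 × 336.0 = 20294 J
q3 (heat water 0.0→100.0 °C): 60.4 × 4.18 × 100.0 = 25247 J
q4 (vaporize at 100 °C): 60.4 × 2259.0 = 136444 J
q5 (heat steam 100.0→129.6 °C): 60.4 × 2.01 × 29.6 = 3594 J
Total: 515 + 20294 + 25247 + 136444 + 3594 = 186094 J = 186 kJ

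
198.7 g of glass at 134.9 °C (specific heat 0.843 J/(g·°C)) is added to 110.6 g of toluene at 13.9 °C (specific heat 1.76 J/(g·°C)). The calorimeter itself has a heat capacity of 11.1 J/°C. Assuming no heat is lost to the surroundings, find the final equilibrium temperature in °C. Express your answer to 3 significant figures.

T_f = 68.2 °C

Heat lost by glass = heat gained by toluene + calorimeter.
(198.7)(0.843)(134.9 − T) = [(110.6)(1.76) + 11.1](T − 13.9)
167.5041 (134.9 − T) = 205.756 (T − 13.9)
22596 − 167.5041 T = 205.756 T − 2860.0
25456.0 = 373.2601 T
T = 68.20 °C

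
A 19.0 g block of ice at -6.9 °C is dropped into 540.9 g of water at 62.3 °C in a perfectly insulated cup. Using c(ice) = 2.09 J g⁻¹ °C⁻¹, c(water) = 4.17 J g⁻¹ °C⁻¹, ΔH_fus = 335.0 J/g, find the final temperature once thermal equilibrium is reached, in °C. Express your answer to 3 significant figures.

T_f = 57.3 °C

Heat to bring ice to 0 °C and melt it: q₁ = 19.0×2.09×6.9 + 19.0×335.0 = 6639.0 J
Heat the water can supply cooling to 0 °C: 540.9×4.17×62.3 = 140521 J > q₁, so all ice melts.
Energy balance: 540.9×4.17×(62.3 − T) = 6639.0 + 19.0×4.17×(T − 0)
2255.553(62.3 − T) = 6639.0 + 79.23 T
140521 − 6639.0 = 2334.783 T
T = 133882.0 / 2334.783 = 57.34 °C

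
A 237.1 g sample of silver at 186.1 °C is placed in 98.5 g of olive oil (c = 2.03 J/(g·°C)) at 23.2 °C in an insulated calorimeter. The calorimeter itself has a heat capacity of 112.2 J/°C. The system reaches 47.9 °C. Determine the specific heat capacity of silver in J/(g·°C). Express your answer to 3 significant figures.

q_gained = (98.5 × 2.03 + 112.2) × (47.9 − 23.2) = 7710 J
q_lost = 237.1 × c × (186.1 − 47.9) = 32767.22 c
Set equal: c = 7710 / 32767.22 = 0.235 J/(g·°C)

c = 0.235 J/(g·°C)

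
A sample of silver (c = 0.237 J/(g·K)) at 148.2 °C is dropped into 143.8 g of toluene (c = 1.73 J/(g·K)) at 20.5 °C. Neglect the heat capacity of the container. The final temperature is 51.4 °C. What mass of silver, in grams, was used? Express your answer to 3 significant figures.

m = 335 g

q_gained = (143.8 × 1.73) × (51.4 − 20.5) = 7687 J
q_lost = m × 0.237 × (148.2 − 51.4) = 22.9416 m
m = 7687 / 22.9416 = 335 g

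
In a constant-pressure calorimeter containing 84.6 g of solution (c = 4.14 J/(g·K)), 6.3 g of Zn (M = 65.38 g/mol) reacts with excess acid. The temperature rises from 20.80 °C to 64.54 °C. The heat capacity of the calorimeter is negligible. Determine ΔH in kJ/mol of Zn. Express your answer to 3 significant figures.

ΔH = -159 kJ/mol

|ΔT| = |64.54 − 20.80| = 43.74 °C
|q_surr| = (84.6 × 4.14) × 43.74 = 350.244 × 43.74 = 15320 J
n(Zn) = 6.3 / 65.38 = 0.09636 mol
Temperature rose, so q_rxn = −|q_surr| = -15.32 kJ
ΔH = q_rxn / n = -159.0 kJ/mol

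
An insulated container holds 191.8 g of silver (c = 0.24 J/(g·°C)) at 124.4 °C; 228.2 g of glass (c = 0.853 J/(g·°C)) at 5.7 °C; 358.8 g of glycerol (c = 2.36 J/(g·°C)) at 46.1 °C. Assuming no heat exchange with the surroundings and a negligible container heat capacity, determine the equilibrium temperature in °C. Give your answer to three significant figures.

Σ mᵢcᵢ(T − Tᵢ) = 0  ⇒  T = Σ mᵢcᵢTᵢ / Σ mᵢcᵢ
Σ mᵢcᵢ = 191.8×0.24 + 228.2×0.853 + 358.8×2.36 = 1087.4546
Σ mᵢcᵢTᵢ = 46.032×124.4 + 194.6546×5.7 + 846.768×46.1 = 45872
T = 45872 / 1087.4546 = 42.18 °C

T_f = 42.2 °C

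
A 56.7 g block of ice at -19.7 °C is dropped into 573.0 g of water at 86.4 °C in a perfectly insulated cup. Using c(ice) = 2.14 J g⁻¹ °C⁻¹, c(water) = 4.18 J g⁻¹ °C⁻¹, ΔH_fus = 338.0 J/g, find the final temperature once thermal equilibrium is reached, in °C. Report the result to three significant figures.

Heat to bring ice to 0 °C and melt it: q₁ = 56.7×2.14×19.7 + 56.7×338.0 = 21555 J
Heat the water can supply cooling to 0 °C: 573.0×4.18×86.4 = 206940 J > q₁, so all ice melts.
Energy balance: 573.0×4.18×(86.4 − T) = 21555 + 56.7×4.18×(T − 0)
2395.14(86.4 − T) = 21555 + 237.006 T
206940 − 21555 = 2632.146 T
T = 185385 / 2632.146 = 70.43 °C

T_f = 70.4 °C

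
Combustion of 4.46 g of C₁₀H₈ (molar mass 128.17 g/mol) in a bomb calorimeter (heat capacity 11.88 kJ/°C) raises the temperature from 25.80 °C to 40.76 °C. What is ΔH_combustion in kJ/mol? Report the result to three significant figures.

ΔH = -5110 kJ/mol

ΔT = 40.76 − 25.80 = 14.96 °C
q_cal = C_cal × ΔT = 11.88 × 14.96 = 177.7248 kJ
n = 4.46 / 128.17 = 0.03480 mol
q_rxn = −q_cal = -177.7248 kJ
ΔH = -177.7248 / 0.03480 = -5107 kJ/mol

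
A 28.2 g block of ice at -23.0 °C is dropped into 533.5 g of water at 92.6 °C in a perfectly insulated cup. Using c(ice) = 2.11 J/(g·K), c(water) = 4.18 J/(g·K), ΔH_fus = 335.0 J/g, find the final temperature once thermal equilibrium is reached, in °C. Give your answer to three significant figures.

Heat to bring ice to 0 °C and melt it: q₁ = 28.2×2.11×23.0 + 28.2×335.0 = 10816 J
Heat the water can supply cooling to 0 °C: 533.5×4.18×92.6 = 206501 J > q₁, so all ice melts.
Energy balance: 533.5×4.18×(92.6 − T) = 10816 + 28.2×4.18×(T − 0)
2230.03(92.6 − T) = 10816 + 117.876 T
206501 − 10816 = 2347.906 T
T = 195685 / 2347.906 = 83.34 °C

T_f = 83.3 °C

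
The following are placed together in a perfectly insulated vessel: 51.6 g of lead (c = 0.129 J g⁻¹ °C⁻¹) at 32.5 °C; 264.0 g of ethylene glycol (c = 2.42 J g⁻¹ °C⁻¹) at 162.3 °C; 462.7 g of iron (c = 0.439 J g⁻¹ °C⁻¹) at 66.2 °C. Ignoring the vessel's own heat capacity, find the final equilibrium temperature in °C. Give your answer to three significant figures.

T_f = 138 °C

Σ mᵢcᵢ(T − Tᵢ) = 0  ⇒  T = Σ mᵢcᵢTᵢ / Σ mᵢcᵢ
Σ mᵢcᵢ = 51.6×0.129 + 264.0×2.42 + 462.7×0.439 = 848.6617
Σ mᵢcᵢTᵢ = 6.6564×32.5 + 638.88×162.3 + 203.1253×66.2 = 117350
T = 117350 / 848.6617 = 138.3 °C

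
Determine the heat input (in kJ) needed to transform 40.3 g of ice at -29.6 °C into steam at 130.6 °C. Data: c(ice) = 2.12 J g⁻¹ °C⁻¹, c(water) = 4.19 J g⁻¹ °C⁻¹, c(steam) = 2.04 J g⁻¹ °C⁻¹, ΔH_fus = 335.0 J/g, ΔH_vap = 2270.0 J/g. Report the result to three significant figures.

q = 127 kJ

q1 (heat ice -29.6→0.0 °C): 40.3 × 2.12 × 29.6 = 2529 J
q2 (melt at 0 °C): 40.3 × 335.0 = 13501 J
q3 (heat water 0.0→100.0 °C): 40.3 × 4.19 × 100.0 = 16886 J
q4 (vaporize at 100 °C): 40.3 × 2270.0 = 91481 J
q5 (heat steam 100.0→130.6 °C): 40.3 × 2.04 × 30.6 = 2516 J
Total: 2529 + 13501 + 16886 + 91481 + 2516 = 126913 J = 127 kJ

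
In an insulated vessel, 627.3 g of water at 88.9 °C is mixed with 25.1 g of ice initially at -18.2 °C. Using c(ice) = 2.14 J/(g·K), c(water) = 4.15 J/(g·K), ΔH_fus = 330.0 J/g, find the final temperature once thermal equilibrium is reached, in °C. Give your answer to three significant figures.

T_f = 82.1 °C

Heat to bring ice to 0 °C and melt it: q₁ = 25.1×2.14×18.2 + 25.1×330.0 = 9260.6 J
Heat the water can supply cooling to 0 °C: 627.3×4.15×88.9 = 231433 J > q₁, so all ice melts.
Energy balance: 627.3×4.15×(88.9 − T) = 9260.6 + 25.1×4.15×(T − 0)
2603.295(88.9 − T) = 9260.6 + 104.165 T
231433 − 9260.6 = 2707.460 T
T = 222172.4 / 2707.460 = 82.06 °C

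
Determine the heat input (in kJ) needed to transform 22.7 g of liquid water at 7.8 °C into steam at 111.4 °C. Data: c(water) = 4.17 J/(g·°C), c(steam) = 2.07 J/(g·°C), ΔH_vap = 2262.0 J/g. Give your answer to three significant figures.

q = 60.6 kJ

q1 (heat water 7.8→100.0 °C): 22.7 × 4.17 × 92.2 = 8728 J
q2 (vaporize at 100 °C): 22.7 × 2262.0 = 51347 J
q3 (heat steam 100.0→111.4 °C): 22.7 × 2.07 × 11.4 = 536 J
Total: 8728 + 51347 + 536 = 60611 J = 60.6 kJ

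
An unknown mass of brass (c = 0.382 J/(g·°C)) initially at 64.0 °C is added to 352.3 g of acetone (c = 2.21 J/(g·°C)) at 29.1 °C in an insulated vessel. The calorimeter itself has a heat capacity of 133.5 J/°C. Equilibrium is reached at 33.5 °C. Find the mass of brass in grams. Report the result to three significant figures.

q_gained = (352.3 × 2.21 + 133.5) × (33.5 − 29.1) = 4013 J
q_lost = m × 0.382 × (64.0 − 33.5) = 11.651 m
m = 4013 / 11.651 = 344 g

m = 344 g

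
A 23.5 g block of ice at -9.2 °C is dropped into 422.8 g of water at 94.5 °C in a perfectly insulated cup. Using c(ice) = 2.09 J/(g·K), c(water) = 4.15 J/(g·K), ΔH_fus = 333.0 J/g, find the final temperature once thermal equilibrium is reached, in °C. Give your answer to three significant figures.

Heat to bring ice to 0 °C and melt it: q₁ = 23.5×2.09×9.2 + 23.5×333.0 = 8277.4 J
Heat the water can supply cooling to 0 °C: 422.8×4.15×94.5 = 165812 J > q₁, so all ice melts.
Energy balance: 422.8×4.15×(94.5 − T) = 8277.4 + 23.5×4.15×(T − 0)
1754.62(94.5 − T) = 8277.4 + 97.525 T
165812 − 8277.4 = 1852.145 T
T = 157534.6 / 1852.145 = 85.06 °C

T_f = 85.1 °C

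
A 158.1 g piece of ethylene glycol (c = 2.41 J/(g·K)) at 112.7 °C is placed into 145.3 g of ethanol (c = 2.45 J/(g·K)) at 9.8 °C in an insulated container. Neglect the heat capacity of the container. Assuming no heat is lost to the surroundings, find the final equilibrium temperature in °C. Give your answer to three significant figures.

Heat lost by ethylene glycol = heat gained by ethanol.
(158.1)(2.41)(112.7 − T) = (145.3)(2.45)(T − 9.8)
381.021 (112.7 − T) = 355.985 (T − 9.8)
42941 − 381.021 T = 355.985 T − 3488.7
46429.7 = 737.006 T
T = 63.00 °C

T_f = 63.0 °C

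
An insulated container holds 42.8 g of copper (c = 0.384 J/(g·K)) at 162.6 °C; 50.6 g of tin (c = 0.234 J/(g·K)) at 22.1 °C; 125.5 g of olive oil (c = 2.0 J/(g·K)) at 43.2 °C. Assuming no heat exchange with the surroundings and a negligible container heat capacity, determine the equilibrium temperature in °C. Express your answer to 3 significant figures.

Σ mᵢcᵢ(T − Tᵢ) = 0  ⇒  T = Σ mᵢcᵢTᵢ / Σ mᵢcᵢ
Σ mᵢcᵢ = 42.8×0.384 + 50.6×0.234 + 125.5×2.0 = 279.2756
Σ mᵢcᵢTᵢ = 16.4352×162.6 + 11.8404×22.1 + 251×43.2 = 13777
T = 13777 / 279.2756 = 49.33 °C

T_f = 49.3 °C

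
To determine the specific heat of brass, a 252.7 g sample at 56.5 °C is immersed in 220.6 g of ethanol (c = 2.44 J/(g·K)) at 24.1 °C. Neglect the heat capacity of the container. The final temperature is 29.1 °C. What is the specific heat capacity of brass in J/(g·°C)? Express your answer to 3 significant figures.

q_gained = (220.6 × 2.44) × (29.1 − 24.1) = 2691 J
q_lost = 252.7 × c × (56.5 − 29.1) = 6923.98 c
Set equal: c = 2691 / 6923.98 = 0.389 J/(g·°C)

c = 0.389 J/(g·°C)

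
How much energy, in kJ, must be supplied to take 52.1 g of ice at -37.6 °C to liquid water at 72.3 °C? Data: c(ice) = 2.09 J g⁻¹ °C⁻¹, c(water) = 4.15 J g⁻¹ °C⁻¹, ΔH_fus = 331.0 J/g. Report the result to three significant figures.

q1 (heat ice -37.6→0.0 °C): 52.1 × 2.09 × 37.6 = 4094 J
q2 (melt at 0 °C): 52.1 × 331.0 = 17245 J
q3 (heat water 0.0→72.3 °C): 52.1 × 4.15 × 72.3 = 15632 J
Total: 4094 + 17245 + 15632 = 36971 J = 37.0 kJ

q = 37.0 kJ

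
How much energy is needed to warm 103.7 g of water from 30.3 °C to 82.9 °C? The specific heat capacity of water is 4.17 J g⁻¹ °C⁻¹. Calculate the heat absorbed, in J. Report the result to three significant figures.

q = m c ΔT = 103.7 × 4.17 × (82.9 − 30.3)
q = 103.7 × 4.17 × 52.6 = 22746 J

q = 22700 J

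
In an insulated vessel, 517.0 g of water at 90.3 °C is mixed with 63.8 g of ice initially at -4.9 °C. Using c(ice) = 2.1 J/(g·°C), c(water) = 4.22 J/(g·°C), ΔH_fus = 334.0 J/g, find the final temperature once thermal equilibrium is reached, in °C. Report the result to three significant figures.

T_f = 71.4 °C

Heat to bring ice to 0 °C and melt it: q₁ = 63.8×2.1×4.9 + 63.8×334.0 = 21966 J
Heat the water can supply cooling to 0 °C: 517.0×4.22×90.3 = 197011 J > q₁, so all ice melts.
Energy balance: 517.0×4.22×(90.3 − T) = 21966 + 63.8×4.22×(T − 0)
2181.74(90.3 − T) = 21966 + 269.236 T
197011 − 21966 = 2450.976 T
T = 175045 / 2450.976 = 71.42 °C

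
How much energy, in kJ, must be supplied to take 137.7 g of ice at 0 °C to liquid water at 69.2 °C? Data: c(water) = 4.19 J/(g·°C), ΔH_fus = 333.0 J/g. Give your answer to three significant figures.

q1 (melt at 0 °C): 137.7 × 333.0 = 45854 J
q2 (heat water 0.0→69.2 °C): 137.7 × 4.19 × 69.2 = 39926 J
Total: 45854 + 39926 = 85780 J = 85.8 kJ

q = 85.8 kJ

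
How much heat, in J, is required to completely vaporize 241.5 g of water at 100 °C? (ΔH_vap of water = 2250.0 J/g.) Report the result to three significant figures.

q = 543000 J

q = m × ΔH_vap = 241.5 × 2250.0 = 543400 J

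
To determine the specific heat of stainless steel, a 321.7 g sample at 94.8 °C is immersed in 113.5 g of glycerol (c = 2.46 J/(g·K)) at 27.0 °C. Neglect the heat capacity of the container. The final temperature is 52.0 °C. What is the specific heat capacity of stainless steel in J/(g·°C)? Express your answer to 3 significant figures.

q_gained = (113.5 × 2.46) × (52.0 − 27.0) = 6980 J
q_lost = 321.7 × c × (94.8 − 52.0) = 13768.76 c
Set equal: c = 6980 / 13768.76 = 0.507 J/(g·°C)

c = 0.507 J/(g·°C)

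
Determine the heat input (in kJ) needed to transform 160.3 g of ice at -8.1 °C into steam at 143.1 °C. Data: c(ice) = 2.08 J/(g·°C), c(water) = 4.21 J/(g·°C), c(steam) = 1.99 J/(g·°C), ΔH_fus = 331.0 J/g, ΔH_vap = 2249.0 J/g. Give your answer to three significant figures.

q1 (heat ice -8.1→0.0 °C): 160.3 × 2.08 × 8.1 = 2701 J
q2 (melt at 0 °C): 160.3 × 331.0 = 53059 J
q3 (heat water 0.0→100.0 °C): 160.3 × 4.21 × 100.0 = 67486 J
q4 (vaporize at 100 °C): 160.3 × 2249.0 = 360515 J
q5 (heat steam 100.0→143.1 °C): 160.3 × 1.99 × 43.1 = 13749 J
Total: 2701 + 53059 + 67486 + 360515 + 13749 = 497510 J = 498 kJ

q = 498 kJ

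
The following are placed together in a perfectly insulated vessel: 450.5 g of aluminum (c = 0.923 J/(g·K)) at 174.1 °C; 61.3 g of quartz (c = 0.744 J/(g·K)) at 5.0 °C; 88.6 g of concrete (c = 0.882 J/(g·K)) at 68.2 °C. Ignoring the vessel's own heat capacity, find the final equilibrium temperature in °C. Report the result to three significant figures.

Σ mᵢcᵢ(T − Tᵢ) = 0  ⇒  T = Σ mᵢcᵢTᵢ / Σ mᵢcᵢ
Σ mᵢcᵢ = 450.5×0.923 + 61.3×0.744 + 88.6×0.882 = 539.5639
Σ mᵢcᵢTᵢ = 415.8115×174.1 + 45.6072×5.0 + 78.1452×68.2 = 77950
T = 77950 / 539.5639 = 144.47 °C

T_f = 144 °C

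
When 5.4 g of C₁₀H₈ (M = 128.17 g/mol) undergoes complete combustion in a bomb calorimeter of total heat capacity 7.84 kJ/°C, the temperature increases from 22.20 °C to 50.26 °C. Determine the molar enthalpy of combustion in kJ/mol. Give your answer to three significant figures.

ΔH = -5220 kJ/mol

ΔT = 50.26 − 22.20 = 28.06 °C
q_cal = C_cal × ΔT = 7.84 × 28.06 = 219.9904 kJ
n = 5.4 / 128.17 = 0.04213 mol
q_rxn = −q_cal = -219.9904 kJ
ΔH = -219.9904 / 0.04213 = -5222 kJ/mol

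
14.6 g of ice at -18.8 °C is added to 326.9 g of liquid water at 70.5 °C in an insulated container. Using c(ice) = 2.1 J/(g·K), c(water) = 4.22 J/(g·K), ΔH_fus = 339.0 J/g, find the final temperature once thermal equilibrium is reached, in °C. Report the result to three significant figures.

Heat to bring ice to 0 °C and melt it: q₁ = 14.6×2.1×18.8 + 14.6×339.0 = 5525.8 J
Heat the water can supply cooling to 0 °C: 326.9×4.22×70.5 = 97256.0 J > q₁, so all ice melts.
Energy balance: 326.9×4.22×(70.5 − T) = 5525.8 + 14.6×4.22×(T − 0)
1379.518(70.5 − T) = 5525.8 + 61.612 T
97256.0 − 5525.8 = 1441.130 T
T = 91730.2 / 1441.130 = 63.65 °C

T_f = 63.7 °C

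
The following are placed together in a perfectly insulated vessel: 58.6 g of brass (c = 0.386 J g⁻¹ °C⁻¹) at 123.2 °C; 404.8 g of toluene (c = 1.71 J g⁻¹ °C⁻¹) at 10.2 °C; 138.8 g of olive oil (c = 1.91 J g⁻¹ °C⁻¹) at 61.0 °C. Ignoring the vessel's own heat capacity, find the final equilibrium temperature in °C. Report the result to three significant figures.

T_f = 26.6 °C

Σ mᵢcᵢ(T − Tᵢ) = 0  ⇒  T = Σ mᵢcᵢTᵢ / Σ mᵢcᵢ
Σ mᵢcᵢ = 58.6×0.386 + 404.8×1.71 + 138.8×1.91 = 979.9356
Σ mᵢcᵢTᵢ = 22.6196×123.2 + 692.208×10.2 + 265.108×61.0 = 26019
T = 26019 / 979.9356 = 26.55 °C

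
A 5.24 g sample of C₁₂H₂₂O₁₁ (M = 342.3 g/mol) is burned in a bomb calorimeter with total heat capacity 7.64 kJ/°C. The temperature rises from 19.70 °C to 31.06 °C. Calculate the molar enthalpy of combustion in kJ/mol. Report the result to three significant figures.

ΔH = -5670 kJ/mol

ΔT = 31.06 − 19.70 = 11.36 °C
q_cal = C_cal × ΔT = 7.64 × 11.36 = 86.7904 kJ
n = 5.24 / 342.3 = 0.01531 mol
q_rxn = −q_cal = -86.7904 kJ
ΔH = -86.7904 / 0.01531 = -5669 kJ/mol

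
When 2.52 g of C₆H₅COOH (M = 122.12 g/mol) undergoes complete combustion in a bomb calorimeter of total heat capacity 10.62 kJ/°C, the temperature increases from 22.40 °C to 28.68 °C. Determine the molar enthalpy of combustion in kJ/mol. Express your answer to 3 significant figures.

ΔT = 28.68 − 22.40 = 6.28 °C
q_cal = C_cal × ΔT = 10.62 × 6.28 = 66.6936 kJ
n = 2.52 / 122.12 = 0.02064 mol
q_rxn = −q_cal = -66.6936 kJ
ΔH = -66.6936 / 0.02064 = -3231 kJ/mol

ΔH = -3230 kJ/mol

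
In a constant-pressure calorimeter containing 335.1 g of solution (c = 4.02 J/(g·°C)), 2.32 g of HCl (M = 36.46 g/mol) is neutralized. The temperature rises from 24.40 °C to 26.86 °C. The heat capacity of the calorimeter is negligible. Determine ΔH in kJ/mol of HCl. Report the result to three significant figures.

|ΔT| = |26.86 − 24.40| = 2.46 °C
|q_surr| = (335.1 × 4.02) × 2.46 = 1347.102 × 2.46 = 3314 J
n(HCl) = 2.32 / 36.46 = 0.06363 mol
Temperature rose, so q_rxn = −|q_surr| = -3.314 kJ
ΔH = q_rxn / n = -52.08 kJ/mol

ΔH = -52.1 kJ/mol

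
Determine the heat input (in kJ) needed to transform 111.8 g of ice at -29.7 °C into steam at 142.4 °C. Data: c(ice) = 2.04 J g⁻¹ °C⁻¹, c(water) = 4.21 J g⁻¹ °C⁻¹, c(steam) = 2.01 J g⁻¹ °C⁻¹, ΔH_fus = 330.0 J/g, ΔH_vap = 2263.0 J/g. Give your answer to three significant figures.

q1 (heat ice -29.7→0.0 °C): 111.8 × 2.04 × 29.7 = 6774 J
q2 (melt at 0 °C): 111.8 × 330.0 = 36894 J
q3 (heat water 0.0→100.0 °C): 111.8 × 4.21 × 100.0 = 47068 J
q4 (vaporize at 100 °C): 111.8 × 2263.0 = 253003 J
q5 (heat steam 100.0→142.4 °C): 111.8 × 2.01 × 42.4 = 9528 J
Total: 6774 + 36894 + 47068 + 253003 + 9528 = 353267 J = 353 kJ

q = 353 kJ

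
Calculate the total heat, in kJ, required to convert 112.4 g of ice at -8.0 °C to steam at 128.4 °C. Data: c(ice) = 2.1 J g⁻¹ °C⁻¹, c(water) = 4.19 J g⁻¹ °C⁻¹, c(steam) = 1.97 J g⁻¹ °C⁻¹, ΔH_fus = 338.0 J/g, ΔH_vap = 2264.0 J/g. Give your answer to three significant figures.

q1 (heat ice -8.0→0.0 °C): 112.4 × 2.1 × 8.0 = 1888 J
q2 (melt at 0 °C): 112.4 × 338.0 = 37991 J
q3 (heat water 0.0→100.0 °C): 112.4 × 4.19 × 100.0 = 47096 J
q4 (vaporize at 100 °C): 112.4 × 2264.0 = 254474 J
q5 (heat steam 100.0→128.4 °C): 112.4 × 1.97 × 28.4 = 6289 J
Total: 1888 + 37991 + 47096 + 254474 + 6289 = 347738 J = 348 kJ

q = 348 kJ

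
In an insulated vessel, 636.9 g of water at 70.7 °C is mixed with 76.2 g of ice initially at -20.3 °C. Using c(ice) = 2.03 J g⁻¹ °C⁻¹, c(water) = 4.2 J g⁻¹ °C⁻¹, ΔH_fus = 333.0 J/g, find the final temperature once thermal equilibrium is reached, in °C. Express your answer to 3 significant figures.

Heat to bring ice to 0 °C and melt it: q₁ = 76.2×2.03×20.3 + 76.2×333.0 = 28515 J
Heat the water can supply cooling to 0 °C: 636.9×4.2×70.7 = 189121 J > q₁, so all ice melts.
Energy balance: 636.9×4.2×(70.7 − T) = 28515 + 76.2×4.2×(T − 0)
2674.98(70.7 − T) = 28515 + 320.04 T
189121 − 28515 = 2995.02 T
T = 160606 / 2995.02 = 53.62 °C

T_f = 53.6 °C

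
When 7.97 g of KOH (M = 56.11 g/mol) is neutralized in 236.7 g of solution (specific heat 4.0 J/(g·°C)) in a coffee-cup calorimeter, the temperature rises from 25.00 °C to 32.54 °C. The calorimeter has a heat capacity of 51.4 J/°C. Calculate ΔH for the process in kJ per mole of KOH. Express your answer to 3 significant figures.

|ΔT| = |32.54 − 25.00| = 7.54 °C
|q_surr| = (236.7 × 4.0 + 51.4) × 7.54 = 998.2 × 7.54 = 7526 J
n(KOH) = 7.97 / 56.11 = 0.1420 mol
Temperature rose, so q_rxn = −|q_surr| = -7.526 kJ
ΔH = q_rxn / n = -53.00 kJ/mol

ΔH = -53.0 kJ/mol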